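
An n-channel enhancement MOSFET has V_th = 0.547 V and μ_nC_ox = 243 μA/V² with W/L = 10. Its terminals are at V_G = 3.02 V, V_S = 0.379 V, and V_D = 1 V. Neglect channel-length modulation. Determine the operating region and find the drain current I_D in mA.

Triode; I_D = 2.69 mA

V_GS = V_G − V_S = 3.02 − 0.379 = 2.64 V; V_DS = V_D − V_S = 1 − 0.379 = 0.621 V.
k_n = μ_nC_ox · (W/L) = 2.43 mA/V².
V_ov = V_GS − V_th = 2.64 − 0.547 = 2.09 V.
Since V_DS = 0.621 V < V_ov = 2.09 V, the device is in the triode region.
I_D = k_n [V_ov · V_DS − ½ V_DS²] = 2.43 × [2.09 × 0.621 − 0.5 × 0.621²] = 2.69 mA.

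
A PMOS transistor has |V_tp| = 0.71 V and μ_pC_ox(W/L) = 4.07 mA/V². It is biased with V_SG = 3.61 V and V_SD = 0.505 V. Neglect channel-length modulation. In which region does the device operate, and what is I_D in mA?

V_ov = V_SG − |V_tp| = 3.61 − 0.71 = 2.9 V.
Since V_SD = 0.505 V < V_ov = 2.9 V, the device is in the triode region.
I_D = k_p [V_ov · V_SD − ½ V_SD²] = 4.07 × [2.9 × 0.505 − 0.5 × 0.505²] = 5.44 mA.

Triode; I_D = 5.44 mA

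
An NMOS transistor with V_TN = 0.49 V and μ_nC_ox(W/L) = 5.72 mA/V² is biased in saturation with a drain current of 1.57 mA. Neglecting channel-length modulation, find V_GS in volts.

V_GS = 1.23 V

In saturation I_D = ½ k_n (V_GS − V_TN)², so V_GS − V_TN = √(2 I_D / k_n) = √(2 × 1.57 / 5.72) = 0.741 V.
V_GS = 0.49 + 0.741 = 1.23 V.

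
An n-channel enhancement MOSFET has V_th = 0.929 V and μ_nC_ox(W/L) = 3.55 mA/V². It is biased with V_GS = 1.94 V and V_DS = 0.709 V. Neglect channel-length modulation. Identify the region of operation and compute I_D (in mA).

Triode; I_D = 1.65 mA

V_ov = V_GS − V_th = 1.94 − 0.929 = 1.01 V.
Since V_DS = 0.709 V < V_ov = 1.01 V, the device is in the triode region.
I_D = k_n [V_ov · V_DS − ½ V_DS²] = 3.55 × [1.01 × 0.709 − 0.5 × 0.709²] = 1.65 mA.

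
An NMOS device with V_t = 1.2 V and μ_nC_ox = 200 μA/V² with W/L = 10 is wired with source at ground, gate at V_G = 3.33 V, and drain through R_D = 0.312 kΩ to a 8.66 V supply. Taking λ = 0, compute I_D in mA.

V_GS = V_G = 3.33 V, so V_ov = 3.33 − 1.2 = 2.13 V.
k_n = μ_nC_ox · (W/L) = 2 mA/V².
Assume saturation: I_D = ½ k_n V_ov² = 0.5 × 2 × 2.13² = 4.54 mA, giving V_DS = V_DD − I_D R_D = 8.66 − 4.54 × 0.312 = 7.24 V.
V_DS = 7.24 V ≥ V_ov = 2.13 V, confirming saturation.

I_D = 4.54 mA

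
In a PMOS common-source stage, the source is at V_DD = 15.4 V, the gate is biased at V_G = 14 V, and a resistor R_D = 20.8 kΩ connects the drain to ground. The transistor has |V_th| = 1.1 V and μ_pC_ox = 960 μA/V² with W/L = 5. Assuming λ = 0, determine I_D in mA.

I_D = 0.216 mA

V_SG = V_DD − V_G = 15.4 − 14 = 1.4 V, so V_ov = 1.4 − 1.1 = 0.3 V.
k_p = μ_pC_ox · (W/L) = 4.8 mA/V².
Assume saturation: I_D = ½ k_p V_ov² = 0.5 × 4.8 × 0.3² = 0.216 mA, giving V_SD = V_DD − I_D R_D = 15.4 − 0.216 × 20.8 = 10.9 V.
V_SD = 10.9 V ≥ V_ov = 0.3 V, confirming saturation.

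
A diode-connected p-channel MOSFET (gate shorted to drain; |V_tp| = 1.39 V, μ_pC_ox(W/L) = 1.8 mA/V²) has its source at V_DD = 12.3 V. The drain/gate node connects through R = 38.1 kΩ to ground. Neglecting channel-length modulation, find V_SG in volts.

With gate tied to drain, V_SG = V_SD ≥ V_SG − |V_tp|, so the device is in saturation.
KCL at the drain: ½ k_p (V_SG − |V_tp|)² = (V_DD − V_SG)/R.
Let x = V_SG − 1.39. Then 34.3 x² + x − 10.91 = 0, giving x = 0.55 V (positive root), so V_SG = 1.94 V.
I_D = (V_DD − V_SG)/R = (12.3 − 1.94) / 38.1 = 0.272 mA.

V_SG = 1.94 V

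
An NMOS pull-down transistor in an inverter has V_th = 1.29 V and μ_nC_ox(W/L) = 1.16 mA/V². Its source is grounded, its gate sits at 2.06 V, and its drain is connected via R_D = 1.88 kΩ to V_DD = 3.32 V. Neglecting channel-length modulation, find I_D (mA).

I_D = 0.344 mA

V_GS = V_G = 2.06 V, so V_ov = 2.06 − 1.29 = 0.77 V.
Assume saturation: I_D = ½ k_n V_ov² = 0.5 × 1.16 × 0.77² = 0.344 mA, giving V_DS = V_DD − I_D R_D = 3.32 − 0.344 × 1.88 = 2.67 V.
V_DS = 2.67 V ≥ V_ov = 0.77 V, confirming saturation.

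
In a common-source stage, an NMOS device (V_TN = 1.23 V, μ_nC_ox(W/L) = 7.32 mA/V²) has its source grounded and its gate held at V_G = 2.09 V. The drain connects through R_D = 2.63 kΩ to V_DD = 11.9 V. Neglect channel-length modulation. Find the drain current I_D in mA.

V_GS = V_G = 2.09 V, so V_ov = 2.09 − 1.23 = 0.86 V.
Assume saturation: I_D = ½ k_n V_ov² = 0.5 × 7.32 × 0.86² = 2.71 mA, giving V_DS = V_DD − I_D R_D = 11.9 − 2.71 × 2.63 = 4.78 V.
V_DS = 4.78 V ≥ V_ov = 0.86 V, confirming saturation.

I_D = 2.71 mA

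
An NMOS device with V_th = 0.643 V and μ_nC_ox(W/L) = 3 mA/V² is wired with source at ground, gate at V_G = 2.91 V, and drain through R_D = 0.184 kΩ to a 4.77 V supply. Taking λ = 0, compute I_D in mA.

V_GS = V_G = 2.91 V, so V_ov = 2.91 − 0.643 = 2.27 V.
Assume saturation: I_D = ½ k_n V_ov² = 0.5 × 3 × 2.27² = 7.71 mA, giving V_DS = V_DD − I_D R_D = 4.77 − 7.71 × 0.184 = 3.35 V.
V_DS = 3.35 V ≥ V_ov = 2.27 V, confirming saturation.

I_D = 7.71 mA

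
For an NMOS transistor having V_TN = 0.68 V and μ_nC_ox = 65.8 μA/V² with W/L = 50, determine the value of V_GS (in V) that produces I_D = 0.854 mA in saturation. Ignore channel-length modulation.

k_n = μ_nC_ox · (W/L) = 3.29 mA/V².
In saturation I_D = ½ k_n (V_GS − V_TN)², so V_GS − V_TN = √(2 I_D / k_n) = √(2 × 0.854 / 3.29) = 0.721 V.
V_GS = 0.68 + 0.721 = 1.4 V.

V_GS = 1.40 V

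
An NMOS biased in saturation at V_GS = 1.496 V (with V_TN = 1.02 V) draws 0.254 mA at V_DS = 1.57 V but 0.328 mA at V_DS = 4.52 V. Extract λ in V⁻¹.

With V_GS fixed, I_D ∝ (1 + λ V_DS) in saturation, so I_D2/I_D1 = (1 + λ V_DS2)/(1 + λ V_DS1).
0.328/0.254 = 1.291 = (1 + 4.52 λ)/(1 + 1.57 λ).
Solving: λ (I_D1 V_DS2 − I_D2 V_DS1) = I_D2 − I_D1, so λ = (0.328 − 0.254) / (0.254 × 4.52 − 0.328 × 1.57) = 0.074 / 0.633 = 0.117 V⁻¹.

λ = 0.117 V⁻¹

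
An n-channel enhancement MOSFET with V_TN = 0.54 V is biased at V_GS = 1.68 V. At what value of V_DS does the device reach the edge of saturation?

The boundary between triode and saturation is V_DS = V_GS − V_TN = V_ov.
V_ov = 1.68 − 0.54 = 1.14 V.

V_DS,sat = 1.14 V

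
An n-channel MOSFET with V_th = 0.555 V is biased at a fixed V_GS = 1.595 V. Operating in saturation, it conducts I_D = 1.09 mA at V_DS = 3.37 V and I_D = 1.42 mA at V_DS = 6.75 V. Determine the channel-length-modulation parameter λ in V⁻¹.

λ = 0.128 V⁻¹

With V_GS fixed, I_D ∝ (1 + λ V_DS) in saturation, so I_D2/I_D1 = (1 + λ V_DS2)/(1 + λ V_DS1).
1.42/1.09 = 1.303 = (1 + 6.75 λ)/(1 + 3.37 λ).
Solving: λ (I_D1 V_DS2 − I_D2 V_DS1) = I_D2 − I_D1, so λ = (1.42 − 1.09) / (1.09 × 6.75 − 1.42 × 3.37) = 0.33 / 2.57 = 0.128 V⁻¹.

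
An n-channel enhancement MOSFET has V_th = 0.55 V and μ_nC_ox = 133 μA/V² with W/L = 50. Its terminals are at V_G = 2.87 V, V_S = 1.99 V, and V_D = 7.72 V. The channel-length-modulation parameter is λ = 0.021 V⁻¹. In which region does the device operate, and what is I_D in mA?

V_GS = V_G − V_S = 2.87 − 1.99 = 0.88 V; V_DS = V_D − V_S = 7.72 − 1.99 = 5.73 V.
k_n = μ_nC_ox · (W/L) = 6.65 mA/V².
V_ov = V_GS − V_th = 0.88 − 0.55 = 0.33 V.
Since V_DS = 5.73 V ≥ V_ov = 0.33 V, the device is in saturation.
I_D = ½ k_n V_ov² (1 + λ V_DS) = 0.5 × 6.65 × 0.33² × (1 + 0.021 × 5.73) = 0.406 mA.

Saturation; I_D = 0.406 mA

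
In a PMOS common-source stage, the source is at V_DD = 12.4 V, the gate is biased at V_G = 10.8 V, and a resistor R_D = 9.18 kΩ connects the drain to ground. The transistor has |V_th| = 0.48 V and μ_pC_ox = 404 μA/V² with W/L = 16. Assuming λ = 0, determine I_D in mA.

V_SG = V_DD − V_G = 12.4 − 10.8 = 1.6 V, so V_ov = 1.6 − 0.48 = 1.12 V.
k_p = μ_pC_ox · (W/L) = 6.464 mA/V².
Assume saturation: I_D = ½ k_p V_ov² = 0.5 × 6.464 × 1.12² = 4.05 mA, giving V_SD = V_DD − I_D R_D = 12.4 − 4.05 × 9.18 = -24.8 V.
But -24.8 V < V_ov = 1.12 V, so the device is actually in triode.
In triode I_D = k_p[V_ov V_SD − ½ V_SD²] and I_D = (V_DD − V_SD)/R_D. Equating: 29.7 V_SD² − 67.46 V_SD + 12.4 = 0, giving V_SD = 0.202 V (the root below V_ov).
I_D = (12.4 − 0.202) / 9.18 = 1.33 mA.

I_D = 1.33 mA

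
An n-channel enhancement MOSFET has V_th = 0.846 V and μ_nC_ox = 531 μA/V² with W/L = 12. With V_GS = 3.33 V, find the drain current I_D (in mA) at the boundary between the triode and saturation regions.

At the boundary V_DS = V_ov = V_GS − V_th = 3.33 − 0.846 = 2.48 V.
k_n = μ_nC_ox · (W/L) = 6.372 mA/V².
I_D = ½ k_n V_ov² = 0.5 × 6.372 × 2.48² = 19.7 mA.

I_D = 19.7 mA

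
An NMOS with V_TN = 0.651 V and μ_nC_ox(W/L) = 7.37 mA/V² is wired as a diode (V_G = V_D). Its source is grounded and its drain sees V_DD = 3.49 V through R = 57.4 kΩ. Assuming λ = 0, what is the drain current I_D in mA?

With gate tied to drain, V_GS = V_DS ≥ V_GS − V_TN, so the device is in saturation.
KCL at the drain: ½ k_n (V_GS − V_TN)² = (V_DD − V_GS)/R.
Let x = V_GS − 0.651. Then 212 x² + x − 2.839 = 0, giving x = 0.114 V (positive root), so V_GS = 0.765 V.
I_D = (V_DD − V_GS)/R = (3.49 − 0.765) / 57.4 = 0.0475 mA.

I_D = 0.0475 mA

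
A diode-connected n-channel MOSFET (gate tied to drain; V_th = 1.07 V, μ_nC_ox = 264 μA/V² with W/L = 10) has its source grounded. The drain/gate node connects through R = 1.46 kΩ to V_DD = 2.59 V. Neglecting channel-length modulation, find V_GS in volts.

With gate tied to drain, V_GS = V_DS ≥ V_GS − V_th, so the device is in saturation.
k_n = μ_nC_ox · (W/L) = 2.64 mA/V².
KCL at the drain: ½ k_n (V_GS − V_th)² = (V_DD − V_GS)/R.
Let x = V_GS − 1.07. Then 1.93 x² + x − 1.52 = 0, giving x = 0.666 V (positive root), so V_GS = 1.74 V.
I_D = (V_DD − V_GS)/R = (2.59 − 1.74) / 1.46 = 0.585 mA.

V_GS = 1.74 V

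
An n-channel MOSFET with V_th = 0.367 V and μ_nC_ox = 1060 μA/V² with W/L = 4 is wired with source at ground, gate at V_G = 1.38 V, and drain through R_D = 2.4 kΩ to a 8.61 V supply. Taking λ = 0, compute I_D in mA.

I_D = 2.18 mA

V_GS = V_G = 1.38 V, so V_ov = 1.38 − 0.367 = 1.01 V.
k_n = μ_nC_ox · (W/L) = 4.24 mA/V².
Assume saturation: I_D = ½ k_n V_ov² = 0.5 × 4.24 × 1.01² = 2.18 mA, giving V_DS = V_DD − I_D R_D = 8.61 − 2.18 × 2.4 = 3.39 V.
V_DS = 3.39 V ≥ V_ov = 1.01 V, confirming saturation.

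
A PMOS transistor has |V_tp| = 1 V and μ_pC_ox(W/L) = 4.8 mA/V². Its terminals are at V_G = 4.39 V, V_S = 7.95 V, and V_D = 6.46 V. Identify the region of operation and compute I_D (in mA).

V_SG = V_S − V_G = 7.95 − 4.39 = 3.56 V; V_SD = V_S − V_D = 7.95 − 6.46 = 1.49 V.
V_ov = V_SG − |V_tp| = 3.56 − 1 = 2.56 V.
Since V_SD = 1.49 V < V_ov = 2.56 V, the device is in the triode region.
I_D = k_p [V_ov · V_SD − ½ V_SD²] = 4.8 × [2.56 × 1.49 − 0.5 × 1.49²] = 13 mA.

Triode; I_D = 13.0 mA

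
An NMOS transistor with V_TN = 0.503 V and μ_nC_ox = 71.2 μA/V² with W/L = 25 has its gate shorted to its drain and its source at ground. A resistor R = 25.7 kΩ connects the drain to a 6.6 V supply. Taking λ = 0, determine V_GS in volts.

With gate tied to drain, V_GS = V_DS ≥ V_GS − V_TN, so the device is in saturation.
k_n = μ_nC_ox · (W/L) = 1.78 mA/V².
KCL at the drain: ½ k_n (V_GS − V_TN)² = (V_DD − V_GS)/R.
Let x = V_GS − 0.503. Then 22.9 x² + x − 6.097 = 0, giving x = 0.495 V (positive root), so V_GS = 0.998 V.
I_D = (V_DD − V_GS)/R = (6.6 − 0.998) / 25.7 = 0.218 mA.

V_GS = 0.998 V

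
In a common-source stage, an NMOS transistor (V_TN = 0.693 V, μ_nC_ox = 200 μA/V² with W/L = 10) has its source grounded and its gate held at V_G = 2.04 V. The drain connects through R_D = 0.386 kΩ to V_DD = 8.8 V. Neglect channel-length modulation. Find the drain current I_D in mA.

V_GS = V_G = 2.04 V, so V_ov = 2.04 − 0.693 = 1.35 V.
k_n = μ_nC_ox · (W/L) = 2 mA/V².
Assume saturation: I_D = ½ k_n V_ov² = 0.5 × 2 × 1.35² = 1.81 mA, giving V_DS = V_DD − I_D R_D = 8.8 − 1.81 × 0.386 = 8.1 V.
V_DS = 8.1 V ≥ V_ov = 1.35 V, confirming saturation.

I_D = 1.81 mA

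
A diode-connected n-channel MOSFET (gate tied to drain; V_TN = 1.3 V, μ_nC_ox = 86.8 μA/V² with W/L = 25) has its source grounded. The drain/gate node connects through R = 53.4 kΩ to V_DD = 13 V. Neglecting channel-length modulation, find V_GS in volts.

V_GS = 1.74 V

With gate tied to drain, V_GS = V_DS ≥ V_GS − V_TN, so the device is in saturation.
k_n = μ_nC_ox · (W/L) = 2.17 mA/V².
KCL at the drain: ½ k_n (V_GS − V_TN)² = (V_DD − V_GS)/R.
Let x = V_GS − 1.3. Then 57.9 x² + x − 11.7 = 0, giving x = 0.441 V (positive root), so V_GS = 1.74 V.
I_D = (V_DD − V_GS)/R = (13 − 1.74) / 53.4 = 0.211 mA.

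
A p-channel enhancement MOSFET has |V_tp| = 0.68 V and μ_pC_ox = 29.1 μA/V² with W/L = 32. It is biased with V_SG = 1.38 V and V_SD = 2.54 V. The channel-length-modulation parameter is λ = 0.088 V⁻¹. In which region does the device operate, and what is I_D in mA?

Saturation; I_D = 0.279 mA

k_p = μ_pC_ox · (W/L) = 0.9312 mA/V².
V_ov = V_SG − |V_tp| = 1.38 − 0.68 = 0.7 V.
Since V_SD = 2.54 V ≥ V_ov = 0.7 V, the device is in saturation.
I_D = ½ k_p V_ov² (1 + λ V_SD) = 0.5 × 0.9312 × 0.7² × (1 + 0.088 × 2.54) = 0.279 mA.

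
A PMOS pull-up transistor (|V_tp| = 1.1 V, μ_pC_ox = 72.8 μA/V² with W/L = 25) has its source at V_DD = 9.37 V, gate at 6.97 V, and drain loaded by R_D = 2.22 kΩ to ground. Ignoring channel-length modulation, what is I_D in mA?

I_D = 1.54 mA

V_SG = V_DD − V_G = 9.37 − 6.97 = 2.4 V, so V_ov = 2.4 − 1.1 = 1.3 V.
k_p = μ_pC_ox · (W/L) = 1.82 mA/V².
Assume saturation: I_D = ½ k_p V_ov² = 0.5 × 1.82 × 1.3² = 1.54 mA, giving V_SD = V_DD − I_D R_D = 9.37 − 1.54 × 2.22 = 5.96 V.
V_SD = 5.96 V ≥ V_ov = 1.3 V, confirming saturation.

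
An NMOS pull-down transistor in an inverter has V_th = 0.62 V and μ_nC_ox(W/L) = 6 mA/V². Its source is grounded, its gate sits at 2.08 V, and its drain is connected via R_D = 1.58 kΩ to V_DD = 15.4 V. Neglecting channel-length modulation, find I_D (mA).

I_D = 6.39 mA

V_GS = V_G = 2.08 V, so V_ov = 2.08 − 0.62 = 1.46 V.
Assume saturation: I_D = ½ k_n V_ov² = 0.5 × 6 × 1.46² = 6.39 mA, giving V_DS = V_DD − I_D R_D = 15.4 − 6.39 × 1.58 = 5.3 V.
V_DS = 5.3 V ≥ V_ov = 1.46 V, confirming saturation.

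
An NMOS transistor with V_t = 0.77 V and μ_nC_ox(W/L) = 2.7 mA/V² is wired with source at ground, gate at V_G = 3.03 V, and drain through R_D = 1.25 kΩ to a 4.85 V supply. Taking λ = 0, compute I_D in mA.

V_GS = V_G = 3.03 V, so V_ov = 3.03 − 0.77 = 2.26 V.
Assume saturation: I_D = ½ k_n V_ov² = 0.5 × 2.7 × 2.26² = 6.9 mA, giving V_DS = V_DD − I_D R_D = 4.85 − 6.9 × 1.25 = -3.77 V.
But -3.77 V < V_ov = 2.26 V, so the device is actually in triode.
In triode I_D = k_n[V_ov V_DS − ½ V_DS²] and I_D = (V_DD − V_DS)/R_D. Equating: 1.69 V_DS² − 8.627 V_DS + 4.85 = 0, giving V_DS = 0.643 V (the root below V_ov).
I_D = (4.85 − 0.643) / 1.25 = 3.37 mA.

I_D = 3.37 mA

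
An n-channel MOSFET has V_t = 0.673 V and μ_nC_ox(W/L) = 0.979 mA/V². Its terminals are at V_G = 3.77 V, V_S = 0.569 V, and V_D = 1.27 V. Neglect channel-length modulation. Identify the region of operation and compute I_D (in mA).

V_GS = V_G − V_S = 3.77 − 0.569 = 3.2 V; V_DS = V_D − V_S = 1.27 − 0.569 = 0.701 V.
V_ov = V_GS − V_t = 3.2 − 0.673 = 2.53 V.
Since V_DS = 0.701 V < V_ov = 2.53 V, the device is in the triode region.
I_D = k_n [V_ov · V_DS − ½ V_DS²] = 0.979 × [2.53 × 0.701 − 0.5 × 0.701²] = 1.49 mA.

Triode; I_D = 1.49 mA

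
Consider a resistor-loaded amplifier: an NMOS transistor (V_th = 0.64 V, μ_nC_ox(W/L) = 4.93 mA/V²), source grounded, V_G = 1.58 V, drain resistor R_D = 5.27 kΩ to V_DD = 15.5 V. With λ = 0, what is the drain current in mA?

I_D = 2.18 mA

V_GS = V_G = 1.58 V, so V_ov = 1.58 − 0.64 = 0.94 V.
Assume saturation: I_D = ½ k_n V_ov² = 0.5 × 4.93 × 0.94² = 2.18 mA, giving V_DS = V_DD − I_D R_D = 15.5 − 2.18 × 5.27 = 4.02 V.
V_DS = 4.02 V ≥ V_ov = 0.94 V, confirming saturation.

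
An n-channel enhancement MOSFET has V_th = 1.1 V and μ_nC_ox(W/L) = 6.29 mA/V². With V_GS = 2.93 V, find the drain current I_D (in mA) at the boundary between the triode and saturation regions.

At the boundary V_DS = V_ov = V_GS − V_th = 2.93 − 1.1 = 1.83 V.
I_D = ½ k_n V_ov² = 0.5 × 6.29 × 1.83² = 10.5 mA.

I_D = 10.5 mA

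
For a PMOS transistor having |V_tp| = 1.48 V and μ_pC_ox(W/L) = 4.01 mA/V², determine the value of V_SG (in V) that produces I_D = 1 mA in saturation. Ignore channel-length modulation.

In saturation I_D = ½ k_p (V_SG − |V_tp|)², so V_SG − |V_tp| = √(2 I_D / k_p) = √(2 × 1 / 4.01) = 0.706 V.
V_SG = 1.48 + 0.706 = 2.19 V.

V_SG = 2.19 V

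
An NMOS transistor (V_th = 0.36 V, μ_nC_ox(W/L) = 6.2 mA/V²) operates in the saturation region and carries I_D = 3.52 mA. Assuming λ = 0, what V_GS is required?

In saturation I_D = ½ k_n (V_GS − V_th)², so V_GS − V_th = √(2 I_D / k_n) = √(2 × 3.52 / 6.2) = 1.07 V.
V_GS = 0.36 + 1.07 = 1.43 V.

V_GS = 1.43 V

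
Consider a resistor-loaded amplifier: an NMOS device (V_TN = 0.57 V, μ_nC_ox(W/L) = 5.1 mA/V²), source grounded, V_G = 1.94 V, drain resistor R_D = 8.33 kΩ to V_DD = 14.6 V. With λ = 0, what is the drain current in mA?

V_GS = V_G = 1.94 V, so V_ov = 1.94 − 0.57 = 1.37 V.
Assume saturation: I_D = ½ k_n V_ov² = 0.5 × 5.1 × 1.37² = 4.79 mA, giving V_DS = V_DD − I_D R_D = 14.6 − 4.79 × 8.33 = -25.3 V.
But -25.3 V < V_ov = 1.37 V, so the device is actually in triode.
In triode I_D = k_n[V_ov V_DS − ½ V_DS²] and I_D = (V_DD − V_DS)/R_D. Equating: 21.2 V_DS² − 59.2 V_DS + 14.6 = 0, giving V_DS = 0.273 V (the root below V_ov).
I_D = (14.6 − 0.273) / 8.33 = 1.72 mA.

I_D = 1.72 mA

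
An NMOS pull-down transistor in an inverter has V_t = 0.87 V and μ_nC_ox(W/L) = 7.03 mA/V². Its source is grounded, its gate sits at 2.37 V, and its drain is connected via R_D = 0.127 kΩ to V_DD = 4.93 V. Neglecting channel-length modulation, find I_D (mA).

V_GS = V_G = 2.37 V, so V_ov = 2.37 − 0.87 = 1.5 V.
Assume saturation: I_D = ½ k_n V_ov² = 0.5 × 7.03 × 1.5² = 7.91 mA, giving V_DS = V_DD − I_D R_D = 4.93 − 7.91 × 0.127 = 3.93 V.
V_DS = 3.93 V ≥ V_ov = 1.5 V, confirming saturation.

I_D = 7.91 mA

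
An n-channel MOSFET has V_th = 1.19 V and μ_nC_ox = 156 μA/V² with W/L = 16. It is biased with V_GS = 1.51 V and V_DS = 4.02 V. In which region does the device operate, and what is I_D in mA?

k_n = μ_nC_ox · (W/L) = 2.496 mA/V².
V_ov = V_GS − V_th = 1.51 − 1.19 = 0.32 V.
Since V_DS = 4.02 V ≥ V_ov = 0.32 V, the device is in saturation.
I_D = ½ k_n V_ov² = 0.5 × 2.496 × 0.32² = 0.128 mA.

Saturation; I_D = 0.128 mA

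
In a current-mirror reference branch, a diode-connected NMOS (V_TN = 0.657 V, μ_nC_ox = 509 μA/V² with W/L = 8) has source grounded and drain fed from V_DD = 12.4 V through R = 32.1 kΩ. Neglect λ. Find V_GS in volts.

V_GS = 1.07 V

With gate tied to drain, V_GS = V_DS ≥ V_GS − V_TN, so the device is in saturation.
k_n = μ_nC_ox · (W/L) = 4.072 mA/V².
KCL at the drain: ½ k_n (V_GS − V_TN)² = (V_DD − V_GS)/R.
Let x = V_GS − 0.657. Then 65.4 x² + x − 11.74 = 0, giving x = 0.416 V (positive root), so V_GS = 1.07 V.
I_D = (V_DD − V_GS)/R = (12.4 − 1.07) / 32.1 = 0.353 mA.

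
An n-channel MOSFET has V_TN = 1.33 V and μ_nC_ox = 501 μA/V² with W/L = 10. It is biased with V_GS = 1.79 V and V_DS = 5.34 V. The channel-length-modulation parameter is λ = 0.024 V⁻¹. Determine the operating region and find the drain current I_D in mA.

Saturation; I_D = 0.598 mA

k_n = μ_nC_ox · (W/L) = 5.01 mA/V².
V_ov = V_GS − V_TN = 1.79 − 1.33 = 0.46 V.
Since V_DS = 5.34 V ≥ V_ov = 0.46 V, the device is in saturation.
I_D = ½ k_n V_ov² (1 + λ V_DS) = 0.5 × 5.01 × 0.46² × (1 + 0.024 × 5.34) = 0.598 mA.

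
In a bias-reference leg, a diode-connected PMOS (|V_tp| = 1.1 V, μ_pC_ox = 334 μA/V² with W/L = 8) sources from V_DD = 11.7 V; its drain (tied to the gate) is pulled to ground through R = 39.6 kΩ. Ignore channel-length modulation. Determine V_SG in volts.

V_SG = 1.54 V

With gate tied to drain, V_SG = V_SD ≥ V_SG − |V_tp|, so the device is in saturation.
k_p = μ_pC_ox · (W/L) = 2.672 mA/V².
KCL at the drain: ½ k_p (V_SG − |V_tp|)² = (V_DD − V_SG)/R.
Let x = V_SG − 1.1. Then 52.9 x² + x − 10.6 = 0, giving x = 0.438 V (positive root), so V_SG = 1.54 V.
I_D = (V_DD − V_SG)/R = (11.7 − 1.54) / 39.6 = 0.257 mA.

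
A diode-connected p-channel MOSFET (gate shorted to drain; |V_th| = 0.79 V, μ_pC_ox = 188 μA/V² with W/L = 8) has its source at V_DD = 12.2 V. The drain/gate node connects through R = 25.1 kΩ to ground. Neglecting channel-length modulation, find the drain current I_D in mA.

I_D = 0.425 mA

With gate tied to drain, V_SG = V_SD ≥ V_SG − |V_th|, so the device is in saturation.
k_p = μ_pC_ox · (W/L) = 1.504 mA/V².
KCL at the drain: ½ k_p (V_SG − |V_th|)² = (V_DD − V_SG)/R.
Let x = V_SG − 0.79. Then 18.9 x² + x − 11.41 = 0, giving x = 0.751 V (positive root), so V_SG = 1.54 V.
I_D = (V_DD − V_SG)/R = (12.2 − 1.54) / 25.1 = 0.425 mA.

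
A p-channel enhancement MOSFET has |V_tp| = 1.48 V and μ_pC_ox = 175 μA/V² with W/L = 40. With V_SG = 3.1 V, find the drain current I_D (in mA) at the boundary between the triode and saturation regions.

I_D = 9.19 mA

At the boundary V_SD = V_ov = V_SG − |V_tp| = 3.1 − 1.48 = 1.62 V.
k_p = μ_pC_ox · (W/L) = 7 mA/V².
I_D = ½ k_p V_ov² = 0.5 × 7 × 1.62² = 9.19 mA.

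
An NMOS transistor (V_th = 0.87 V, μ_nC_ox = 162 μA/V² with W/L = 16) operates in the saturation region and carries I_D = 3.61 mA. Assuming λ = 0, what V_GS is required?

k_n = μ_nC_ox · (W/L) = 2.592 mA/V².
In saturation I_D = ½ k_n (V_GS − V_th)², so V_GS − V_th = √(2 I_D / k_n) = √(2 × 3.61 / 2.592) = 1.67 V.
V_GS = 0.87 + 1.67 = 2.54 V.

V_GS = 2.54 V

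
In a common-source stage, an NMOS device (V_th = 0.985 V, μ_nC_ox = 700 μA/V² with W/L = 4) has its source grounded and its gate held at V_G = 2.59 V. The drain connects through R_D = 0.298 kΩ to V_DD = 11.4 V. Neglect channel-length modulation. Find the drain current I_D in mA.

V_GS = V_G = 2.59 V, so V_ov = 2.59 − 0.985 = 1.6 V.
k_n = μ_nC_ox · (W/L) = 2.8 mA/V².
Assume saturation: I_D = ½ k_n V_ov² = 0.5 × 2.8 × 1.6² = 3.61 mA, giving V_DS = V_DD − I_D R_D = 11.4 − 3.61 × 0.298 = 10.3 V.
V_DS = 10.3 V ≥ V_ov = 1.6 V, confirming saturation.

I_D = 3.61 mA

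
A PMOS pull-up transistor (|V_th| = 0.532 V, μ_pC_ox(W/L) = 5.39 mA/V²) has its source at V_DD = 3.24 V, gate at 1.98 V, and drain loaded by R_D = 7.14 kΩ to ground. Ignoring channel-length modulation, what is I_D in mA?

V_SG = V_DD − V_G = 3.24 − 1.98 = 1.26 V, so V_ov = 1.26 − 0.532 = 0.728 V.
Assume saturation: I_D = ½ k_p V_ov² = 0.5 × 5.39 × 0.728² = 1.43 mA, giving V_SD = V_DD − I_D R_D = 3.24 − 1.43 × 7.14 = -6.96 V.
But -6.96 V < V_ov = 0.728 V, so the device is actually in triode.
In triode I_D = k_p[V_ov V_SD − ½ V_SD²] and I_D = (V_DD − V_SD)/R_D. Equating: 19.2 V_SD² − 29.02 V_SD + 3.24 = 0, giving V_SD = 0.121 V (the root below V_ov).
I_D = (3.24 − 0.121) / 7.14 = 0.437 mA.

I_D = 0.437 mA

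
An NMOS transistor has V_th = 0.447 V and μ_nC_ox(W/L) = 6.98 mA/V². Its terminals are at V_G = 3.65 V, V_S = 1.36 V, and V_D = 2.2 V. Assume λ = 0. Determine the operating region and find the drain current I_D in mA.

Triode; I_D = 8.34 mA

V_GS = V_G − V_S = 3.65 − 1.36 = 2.29 V; V_DS = V_D − V_S = 2.2 − 1.36 = 0.84 V.
V_ov = V_GS − V_th = 2.29 − 0.447 = 1.84 V.
Since V_DS = 0.84 V < V_ov = 1.84 V, the device is in the triode region.
I_D = k_n [V_ov · V_DS − ½ V_DS²] = 6.98 × [1.84 × 0.84 − 0.5 × 0.84²] = 8.34 mA.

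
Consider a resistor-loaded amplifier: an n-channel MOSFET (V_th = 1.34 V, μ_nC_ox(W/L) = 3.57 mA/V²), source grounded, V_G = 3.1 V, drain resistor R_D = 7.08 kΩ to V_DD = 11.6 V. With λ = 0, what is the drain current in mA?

I_D = 1.60 mA

V_GS = V_G = 3.1 V, so V_ov = 3.1 − 1.34 = 1.76 V.
Assume saturation: I_D = ½ k_n V_ov² = 0.5 × 3.57 × 1.76² = 5.53 mA, giving V_DS = V_DD − I_D R_D = 11.6 − 5.53 × 7.08 = -27.5 V.
But -27.5 V < V_ov = 1.76 V, so the device is actually in triode.
In triode I_D = k_n[V_ov V_DS − ½ V_DS²] and I_D = (V_DD − V_DS)/R_D. Equating: 12.6 V_DS² − 45.49 V_DS + 11.6 = 0, giving V_DS = 0.276 V (the root below V_ov).
I_D = (11.6 − 0.276) / 7.08 = 1.6 mA.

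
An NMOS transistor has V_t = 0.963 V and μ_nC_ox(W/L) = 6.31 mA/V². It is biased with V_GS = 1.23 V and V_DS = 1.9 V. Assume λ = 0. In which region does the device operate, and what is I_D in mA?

V_ov = V_GS − V_t = 1.23 − 0.963 = 0.267 V.
Since V_DS = 1.9 V ≥ V_ov = 0.267 V, the device is in saturation.
I_D = ½ k_n V_ov² = 0.5 × 6.31 × 0.267² = 0.225 mA.

Saturation; I_D = 0.225 mA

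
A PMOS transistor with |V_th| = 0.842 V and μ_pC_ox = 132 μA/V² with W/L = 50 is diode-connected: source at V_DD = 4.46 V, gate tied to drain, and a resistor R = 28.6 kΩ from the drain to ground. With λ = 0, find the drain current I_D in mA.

With gate tied to drain, V_SG = V_SD ≥ V_SG − |V_th|, so the device is in saturation.
k_p = μ_pC_ox · (W/L) = 6.6 mA/V².
KCL at the drain: ½ k_p (V_SG − |V_th|)² = (V_DD − V_SG)/R.
Let x = V_SG − 0.842. Then 94.4 x² + x − 3.618 = 0, giving x = 0.191 V (positive root), so V_SG = 1.03 V.
I_D = (V_DD − V_SG)/R = (4.46 − 1.03) / 28.6 = 0.12 mA.

I_D = 0.120 mA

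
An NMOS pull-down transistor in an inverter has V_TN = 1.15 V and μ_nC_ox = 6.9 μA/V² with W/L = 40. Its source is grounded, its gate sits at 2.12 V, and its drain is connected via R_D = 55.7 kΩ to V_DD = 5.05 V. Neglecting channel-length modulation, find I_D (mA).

V_GS = V_G = 2.12 V, so V_ov = 2.12 − 1.15 = 0.97 V.
k_n = μ_nC_ox · (W/L) = 0.276 mA/V².
Assume saturation: I_D = ½ k_n V_ov² = 0.5 × 0.276 × 0.97² = 0.13 mA, giving V_DS = V_DD − I_D R_D = 5.05 − 0.13 × 55.7 = -2.18 V.
But -2.18 V < V_ov = 0.97 V, so the device is actually in triode.
In triode I_D = k_n[V_ov V_DS − ½ V_DS²] and I_D = (V_DD − V_DS)/R_D. Equating: 7.69 V_DS² − 15.91 V_DS + 5.05 = 0, giving V_DS = 0.391 V (the root below V_ov).
I_D = (5.05 − 0.391) / 55.7 = 0.0836 mA.

I_D = 0.0836 mA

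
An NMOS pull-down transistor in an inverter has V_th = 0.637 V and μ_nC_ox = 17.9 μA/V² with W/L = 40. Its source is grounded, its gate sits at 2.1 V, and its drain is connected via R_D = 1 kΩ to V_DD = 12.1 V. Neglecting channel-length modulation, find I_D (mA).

I_D = 0.766 mA

V_GS = V_G = 2.1 V, so V_ov = 2.1 − 0.637 = 1.46 V.
k_n = μ_nC_ox · (W/L) = 0.716 mA/V².
Assume saturation: I_D = ½ k_n V_ov² = 0.5 × 0.716 × 1.46² = 0.766 mA, giving V_DS = V_DD − I_D R_D = 12.1 − 0.766 × 1 = 11.3 V.
V_DS = 11.3 V ≥ V_ov = 1.46 V, confirming saturation.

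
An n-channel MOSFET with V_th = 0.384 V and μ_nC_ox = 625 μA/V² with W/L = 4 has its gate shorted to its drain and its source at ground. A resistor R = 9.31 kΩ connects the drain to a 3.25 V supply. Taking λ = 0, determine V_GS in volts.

V_GS = 0.839 V

With gate tied to drain, V_GS = V_DS ≥ V_GS − V_th, so the device is in saturation.
k_n = μ_nC_ox · (W/L) = 2.5 mA/V².
KCL at the drain: ½ k_n (V_GS − V_th)² = (V_DD − V_GS)/R.
Let x = V_GS − 0.384. Then 11.6 x² + x − 2.866 = 0, giving x = 0.455 V (positive root), so V_GS = 0.839 V.
I_D = (V_DD − V_GS)/R = (3.25 − 0.839) / 9.31 = 0.259 mA.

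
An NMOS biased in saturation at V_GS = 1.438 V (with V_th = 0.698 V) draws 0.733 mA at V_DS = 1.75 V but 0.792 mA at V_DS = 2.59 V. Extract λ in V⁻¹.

λ = 0.115 V⁻¹

With V_GS fixed, I_D ∝ (1 + λ V_DS) in saturation, so I_D2/I_D1 = (1 + λ V_DS2)/(1 + λ V_DS1).
0.792/0.733 = 1.08 = (1 + 2.59 λ)/(1 + 1.75 λ).
Solving: λ (I_D1 V_DS2 − I_D2 V_DS1) = I_D2 − I_D1, so λ = (0.792 − 0.733) / (0.733 × 2.59 − 0.792 × 1.75) = 0.059 / 0.512 = 0.115 V⁻¹.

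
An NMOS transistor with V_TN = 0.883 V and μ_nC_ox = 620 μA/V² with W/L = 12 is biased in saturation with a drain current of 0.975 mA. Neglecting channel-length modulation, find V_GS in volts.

V_GS = 1.39 V

k_n = μ_nC_ox · (W/L) = 7.44 mA/V².
In saturation I_D = ½ k_n (V_GS − V_TN)², so V_GS − V_TN = √(2 I_D / k_n) = √(2 × 0.975 / 7.44) = 0.512 V.
V_GS = 0.883 + 0.512 = 1.39 V.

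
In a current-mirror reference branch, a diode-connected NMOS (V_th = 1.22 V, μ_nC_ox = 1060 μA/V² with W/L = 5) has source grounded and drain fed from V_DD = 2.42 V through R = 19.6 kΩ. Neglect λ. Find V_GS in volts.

V_GS = 1.36 V

With gate tied to drain, V_GS = V_DS ≥ V_GS − V_th, so the device is in saturation.
k_n = μ_nC_ox · (W/L) = 5.3 mA/V².
KCL at the drain: ½ k_n (V_GS − V_th)² = (V_DD − V_GS)/R.
Let x = V_GS − 1.22. Then 51.9 x² + x − 1.2 = 0, giving x = 0.143 V (positive root), so V_GS = 1.36 V.
I_D = (V_DD − V_GS)/R = (2.42 − 1.36) / 19.6 = 0.0539 mA.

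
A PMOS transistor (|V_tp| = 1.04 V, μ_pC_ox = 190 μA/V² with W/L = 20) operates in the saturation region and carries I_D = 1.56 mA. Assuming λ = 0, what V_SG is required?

k_p = μ_pC_ox · (W/L) = 3.8 mA/V².
In saturation I_D = ½ k_p (V_SG − |V_tp|)², so V_SG − |V_tp| = √(2 I_D / k_p) = √(2 × 1.56 / 3.8) = 0.906 V.
V_SG = 1.04 + 0.906 = 1.95 V.

V_SG = 1.95 V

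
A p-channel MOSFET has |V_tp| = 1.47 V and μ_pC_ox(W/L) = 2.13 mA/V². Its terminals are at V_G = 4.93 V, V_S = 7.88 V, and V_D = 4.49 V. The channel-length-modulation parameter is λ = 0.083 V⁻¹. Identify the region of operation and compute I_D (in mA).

V_SG = V_S − V_G = 7.88 − 4.93 = 2.95 V; V_SD = V_S − V_D = 7.88 − 4.49 = 3.39 V.
V_ov = V_SG − |V_tp| = 2.95 − 1.47 = 1.48 V.
Since V_SD = 3.39 V ≥ V_ov = 1.48 V, the device is in saturation.
I_D = ½ k_p V_ov² (1 + λ V_SD) = 0.5 × 2.13 × 1.48² × (1 + 0.083 × 3.39) = 2.99 mA.

Saturation; I_D = 2.99 mA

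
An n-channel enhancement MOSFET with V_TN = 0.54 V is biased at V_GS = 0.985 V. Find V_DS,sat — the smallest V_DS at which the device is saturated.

The boundary between triode and saturation is V_DS = V_GS − V_TN = V_ov.
V_ov = 0.985 − 0.54 = 0.445 V.

V_DS,sat = 0.445 V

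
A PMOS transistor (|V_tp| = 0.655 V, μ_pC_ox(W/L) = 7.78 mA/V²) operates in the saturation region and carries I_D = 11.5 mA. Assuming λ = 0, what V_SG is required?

In saturation I_D = ½ k_p (V_SG − |V_tp|)², so V_SG − |V_tp| = √(2 I_D / k_p) = √(2 × 11.5 / 7.78) = 1.72 V.
V_SG = 0.655 + 1.72 = 2.37 V.

V_SG = 2.37 V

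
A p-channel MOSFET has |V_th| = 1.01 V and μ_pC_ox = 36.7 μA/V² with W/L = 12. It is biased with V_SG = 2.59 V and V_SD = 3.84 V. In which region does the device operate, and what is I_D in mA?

k_p = μ_pC_ox · (W/L) = 0.4404 mA/V².
V_ov = V_SG − |V_th| = 2.59 − 1.01 = 1.58 V.
Since V_SD = 3.84 V ≥ V_ov = 1.58 V, the device is in saturation.
I_D = ½ k_p V_ov² = 0.5 × 0.4404 × 1.58² = 0.55 mA.

Saturation; I_D = 0.550 mA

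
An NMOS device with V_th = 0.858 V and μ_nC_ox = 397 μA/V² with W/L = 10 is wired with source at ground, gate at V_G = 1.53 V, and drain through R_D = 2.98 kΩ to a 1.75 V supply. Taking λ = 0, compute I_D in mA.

I_D = 0.510 mA

V_GS = V_G = 1.53 V, so V_ov = 1.53 − 0.858 = 0.672 V.
k_n = μ_nC_ox · (W/L) = 3.97 mA/V².
Assume saturation: I_D = ½ k_n V_ov² = 0.5 × 3.97 × 0.672² = 0.896 mA, giving V_DS = V_DD − I_D R_D = 1.75 − 0.896 × 2.98 = -0.921 V.
But -0.921 V < V_ov = 0.672 V, so the device is actually in triode.
In triode I_D = k_n[V_ov V_DS − ½ V_DS²] and I_D = (V_DD − V_DS)/R_D. Equating: 5.92 V_DS² − 8.95 V_DS + 1.75 = 0, giving V_DS = 0.231 V (the root below V_ov).
I_D = (1.75 − 0.231) / 2.98 = 0.51 mA.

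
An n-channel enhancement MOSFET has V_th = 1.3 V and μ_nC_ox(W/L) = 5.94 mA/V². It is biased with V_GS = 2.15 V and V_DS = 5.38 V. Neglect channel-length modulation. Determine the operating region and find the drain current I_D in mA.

Saturation; I_D = 2.15 mA

V_ov = V_GS − V_th = 2.15 − 1.3 = 0.85 V.
Since V_DS = 5.38 V ≥ V_ov = 0.85 V, the device is in saturation.
I_D = ½ k_n V_ov² = 0.5 × 5.94 × 0.85² = 2.15 mA.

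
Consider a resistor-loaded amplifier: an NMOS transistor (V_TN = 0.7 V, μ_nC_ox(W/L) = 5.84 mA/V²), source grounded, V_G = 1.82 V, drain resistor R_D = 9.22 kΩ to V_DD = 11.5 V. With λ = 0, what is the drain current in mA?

V_GS = V_G = 1.82 V, so V_ov = 1.82 − 0.7 = 1.12 V.
Assume saturation: I_D = ½ k_n V_ov² = 0.5 × 5.84 × 1.12² = 3.66 mA, giving V_DS = V_DD − I_D R_D = 11.5 − 3.66 × 9.22 = -22.3 V.
But -22.3 V < V_ov = 1.12 V, so the device is actually in triode.
In triode I_D = k_n[V_ov V_DS − ½ V_DS²] and I_D = (V_DD − V_DS)/R_D. Equating: 26.9 V_DS² − 61.31 V_DS + 11.5 = 0, giving V_DS = 0.206 V (the root below V_ov).
I_D = (11.5 − 0.206) / 9.22 = 1.22 mA.

I_D = 1.22 mA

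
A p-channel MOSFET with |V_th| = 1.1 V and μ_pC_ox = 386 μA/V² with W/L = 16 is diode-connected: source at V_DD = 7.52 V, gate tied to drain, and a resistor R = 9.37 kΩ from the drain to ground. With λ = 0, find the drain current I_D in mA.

With gate tied to drain, V_SG = V_SD ≥ V_SG − |V_th|, so the device is in saturation.
k_p = μ_pC_ox · (W/L) = 6.176 mA/V².
KCL at the drain: ½ k_p (V_SG − |V_th|)² = (V_DD − V_SG)/R.
Let x = V_SG − 1.1. Then 28.9 x² + x − 6.42 = 0, giving x = 0.454 V (positive root), so V_SG = 1.55 V.
I_D = (V_DD − V_SG)/R = (7.52 − 1.55) / 9.37 = 0.637 mA.

I_D = 0.637 mA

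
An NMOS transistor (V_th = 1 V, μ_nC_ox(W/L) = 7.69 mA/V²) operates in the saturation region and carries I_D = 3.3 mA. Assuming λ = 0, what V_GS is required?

V_GS = 1.93 V

In saturation I_D = ½ k_n (V_GS − V_th)², so V_GS − V_th = √(2 I_D / k_n) = √(2 × 3.3 / 7.69) = 0.926 V.
V_GS = 1 + 0.926 = 1.93 V.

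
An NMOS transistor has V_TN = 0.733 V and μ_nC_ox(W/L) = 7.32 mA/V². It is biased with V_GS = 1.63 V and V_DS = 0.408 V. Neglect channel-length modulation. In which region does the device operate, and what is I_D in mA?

V_ov = V_GS − V_TN = 1.63 − 0.733 = 0.897 V.
Since V_DS = 0.408 V < V_ov = 0.897 V, the device is in the triode region.
I_D = k_n [V_ov · V_DS − ½ V_DS²] = 7.32 × [0.897 × 0.408 − 0.5 × 0.408²] = 2.07 mA.

Triode; I_D = 2.07 mA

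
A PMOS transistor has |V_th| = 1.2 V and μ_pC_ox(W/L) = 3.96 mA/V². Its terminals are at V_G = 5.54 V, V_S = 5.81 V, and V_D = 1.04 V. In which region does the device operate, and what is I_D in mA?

V_SG = V_S − V_G = 5.81 − 5.54 = 0.27 V; V_SD = V_S − V_D = 5.81 − 1.04 = 4.77 V.
V_SG = 0.27 V < |V_th| = 1.2 V, so the transistor is in cutoff.

Cutoff; I_D = 0 mA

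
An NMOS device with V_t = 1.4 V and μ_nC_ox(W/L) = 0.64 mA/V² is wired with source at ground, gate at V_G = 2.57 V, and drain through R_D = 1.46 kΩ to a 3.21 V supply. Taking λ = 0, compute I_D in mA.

I_D = 0.438 mA

V_GS = V_G = 2.57 V, so V_ov = 2.57 − 1.4 = 1.17 V.
Assume saturation: I_D = ½ k_n V_ov² = 0.5 × 0.64 × 1.17² = 0.438 mA, giving V_DS = V_DD − I_D R_D = 3.21 − 0.438 × 1.46 = 2.57 V.
V_DS = 2.57 V ≥ V_ov = 1.17 V, confirming saturation.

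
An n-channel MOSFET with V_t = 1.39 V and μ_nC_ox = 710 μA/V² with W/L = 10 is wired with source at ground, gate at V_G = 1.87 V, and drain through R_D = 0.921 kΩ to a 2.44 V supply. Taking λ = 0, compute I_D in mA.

V_GS = V_G = 1.87 V, so V_ov = 1.87 − 1.39 = 0.48 V.
k_n = μ_nC_ox · (W/L) = 7.1 mA/V².
Assume saturation: I_D = ½ k_n V_ov² = 0.5 × 7.1 × 0.48² = 0.818 mA, giving V_DS = V_DD − I_D R_D = 2.44 − 0.818 × 0.921 = 1.69 V.
V_DS = 1.69 V ≥ V_ov = 0.48 V, confirming saturation.

I_D = 0.818 mA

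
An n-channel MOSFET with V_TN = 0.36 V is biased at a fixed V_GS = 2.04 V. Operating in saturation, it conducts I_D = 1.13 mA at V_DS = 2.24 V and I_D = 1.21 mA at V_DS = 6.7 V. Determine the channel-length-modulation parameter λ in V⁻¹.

λ = 0.0165 V⁻¹

With V_GS fixed, I_D ∝ (1 + λ V_DS) in saturation, so I_D2/I_D1 = (1 + λ V_DS2)/(1 + λ V_DS1).
1.21/1.13 = 1.071 = (1 + 6.7 λ)/(1 + 2.24 λ).
Solving: λ (I_D1 V_DS2 − I_D2 V_DS1) = I_D2 − I_D1, so λ = (1.21 − 1.13) / (1.13 × 6.7 − 1.21 × 2.24) = 0.08 / 4.86 = 0.0165 V⁻¹.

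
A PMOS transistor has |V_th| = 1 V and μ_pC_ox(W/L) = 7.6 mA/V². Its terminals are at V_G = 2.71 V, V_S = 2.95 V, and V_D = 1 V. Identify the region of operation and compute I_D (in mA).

V_SG = V_S − V_G = 2.95 − 2.71 = 0.24 V; V_SD = V_S − V_D = 2.95 − 1 = 1.95 V.
V_SG = 0.24 V < |V_th| = 1 V, so the transistor is in cutoff.

Cutoff; I_D = 0 mA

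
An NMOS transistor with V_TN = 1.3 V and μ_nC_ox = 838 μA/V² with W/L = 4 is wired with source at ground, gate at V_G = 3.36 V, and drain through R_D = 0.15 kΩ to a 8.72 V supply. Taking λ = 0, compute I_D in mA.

I_D = 7.11 mA

V_GS = V_G = 3.36 V, so V_ov = 3.36 − 1.3 = 2.06 V.
k_n = μ_nC_ox · (W/L) = 3.352 mA/V².
Assume saturation: I_D = ½ k_n V_ov² = 0.5 × 3.352 × 2.06² = 7.11 mA, giving V_DS = V_DD − I_D R_D = 8.72 − 7.11 × 0.15 = 7.65 V.
V_DS = 7.65 V ≥ V_ov = 2.06 V, confirming saturation.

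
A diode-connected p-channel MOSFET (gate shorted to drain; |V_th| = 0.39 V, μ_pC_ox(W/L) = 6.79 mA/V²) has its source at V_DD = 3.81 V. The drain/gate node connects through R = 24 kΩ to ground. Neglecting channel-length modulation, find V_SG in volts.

With gate tied to drain, V_SG = V_SD ≥ V_SG − |V_th|, so the device is in saturation.
KCL at the drain: ½ k_p (V_SG − |V_th|)² = (V_DD − V_SG)/R.
Let x = V_SG − 0.39. Then 81.5 x² + x − 3.42 = 0, giving x = 0.199 V (positive root), so V_SG = 0.589 V.
I_D = (V_DD − V_SG)/R = (3.81 − 0.589) / 24 = 0.134 mA.

V_SG = 0.589 V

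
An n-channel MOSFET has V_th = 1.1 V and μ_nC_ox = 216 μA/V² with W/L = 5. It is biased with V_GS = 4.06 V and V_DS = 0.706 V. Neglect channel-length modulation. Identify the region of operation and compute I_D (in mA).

k_n = μ_nC_ox · (W/L) = 1.08 mA/V².
V_ov = V_GS − V_th = 4.06 − 1.1 = 2.96 V.
Since V_DS = 0.706 V < V_ov = 2.96 V, the device is in the triode region.
I_D = k_n [V_ov · V_DS − ½ V_DS²] = 1.08 × [2.96 × 0.706 − 0.5 × 0.706²] = 1.99 mA.

Triode; I_D = 1.99 mA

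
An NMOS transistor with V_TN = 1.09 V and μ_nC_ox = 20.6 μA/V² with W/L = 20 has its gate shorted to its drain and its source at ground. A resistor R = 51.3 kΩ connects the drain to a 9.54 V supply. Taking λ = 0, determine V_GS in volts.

With gate tied to drain, V_GS = V_DS ≥ V_GS − V_TN, so the device is in saturation.
k_n = μ_nC_ox · (W/L) = 0.412 mA/V².
KCL at the drain: ½ k_n (V_GS − V_TN)² = (V_DD − V_GS)/R.
Let x = V_GS − 1.09. Then 10.6 x² + x − 8.45 = 0, giving x = 0.848 V (positive root), so V_GS = 1.94 V.
I_D = (V_DD − V_GS)/R = (9.54 − 1.94) / 51.3 = 0.148 mA.

V_GS = 1.94 V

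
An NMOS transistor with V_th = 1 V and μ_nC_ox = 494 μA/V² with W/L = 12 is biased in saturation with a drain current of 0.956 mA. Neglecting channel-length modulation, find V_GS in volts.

V_GS = 1.57 V

k_n = μ_nC_ox · (W/L) = 5.928 mA/V².
In saturation I_D = ½ k_n (V_GS − V_th)², so V_GS − V_th = √(2 I_D / k_n) = √(2 × 0.956 / 5.928) = 0.568 V.
V_GS = 1 + 0.568 = 1.57 V.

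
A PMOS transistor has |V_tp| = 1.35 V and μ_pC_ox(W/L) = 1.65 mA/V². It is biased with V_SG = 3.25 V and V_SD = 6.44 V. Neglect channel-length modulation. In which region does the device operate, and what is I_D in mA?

Saturation; I_D = 2.98 mA

V_ov = V_SG − |V_tp| = 3.25 − 1.35 = 1.9 V.
Since V_SD = 6.44 V ≥ V_ov = 1.9 V, the device is in saturation.
I_D = ½ k_p V_ov² = 0.5 × 1.65 × 1.9² = 2.98 mA.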